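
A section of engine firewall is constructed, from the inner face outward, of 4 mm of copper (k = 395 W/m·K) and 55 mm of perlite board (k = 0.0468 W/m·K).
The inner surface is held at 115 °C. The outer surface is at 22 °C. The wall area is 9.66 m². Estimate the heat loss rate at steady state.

Model the wall as resistances in series:
R_copper = L/(kA) = 0.004/(395×9.66) = 1.048×10^-6 K/W
R_perlite board = L/(kA) = 0.055/(0.0468×9.66) = 0.1217 K/W
R_total = 0.1217 K/W
Q = ΔT / R_total = 93 / 0.1217

Q ≈ 764 W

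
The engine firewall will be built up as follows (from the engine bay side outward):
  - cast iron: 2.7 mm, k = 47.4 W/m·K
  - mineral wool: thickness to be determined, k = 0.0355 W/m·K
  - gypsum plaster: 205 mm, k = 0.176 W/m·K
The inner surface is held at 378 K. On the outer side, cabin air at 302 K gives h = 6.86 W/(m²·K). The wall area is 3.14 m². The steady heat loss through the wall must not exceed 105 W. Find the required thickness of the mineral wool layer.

Model the wall as resistances in series:
R_cast iron = L/(kA) = 0.0027/(47.4×3.14) = 1.814×10^-5 K/W
R_gypsum plaster = L/(kA) = 0.205/(0.176×3.14) = 0.3709 K/W
R_outer film = 1/(h_o·A) = 1/(6.86×3.14) = 0.04642 K/W
Sum of the known resistances R_other = 0.4174 K/W
Required total resistance R_tot = ΔT/Q_allow = 76/105 = 0.7238 K/W
R_mineral wool = R_tot − R_other = 0.3064 K/W
L = R·k·A = 0.3064×0.0355×3.14

L ≈ 34.2 mm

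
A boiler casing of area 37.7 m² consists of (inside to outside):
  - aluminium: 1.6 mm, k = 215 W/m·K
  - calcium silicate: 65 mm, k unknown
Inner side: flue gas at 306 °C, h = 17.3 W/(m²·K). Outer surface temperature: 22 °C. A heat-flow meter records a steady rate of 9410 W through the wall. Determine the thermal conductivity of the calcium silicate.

Using the resistance-network approach (series):
R_inner film = 1/(h_i·A) = 1/(17.3×37.7) = 0.001533 K/W
R_aluminium = L/(kA) = 0.0016/(215×37.7) = 1.974×10^-7 K/W
Sum of known resistances R_other = 0.001533 K/W
Total R = ΔT/Q = 284/9410 = 0.03018 K/W
R_calcium silicate = R_total − R_other = 0.02865 K/W
k = L/(R·A) = 0.065/(0.02865×37.7)

k ≈ 0.0602 W/(m·K)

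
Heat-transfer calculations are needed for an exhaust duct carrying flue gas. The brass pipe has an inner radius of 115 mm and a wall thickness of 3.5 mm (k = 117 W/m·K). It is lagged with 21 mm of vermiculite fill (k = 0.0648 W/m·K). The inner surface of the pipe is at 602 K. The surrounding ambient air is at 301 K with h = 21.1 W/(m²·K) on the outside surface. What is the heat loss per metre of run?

For a radial system each layer contributes R = ln(r_out/r_in)/(2πkL); films add R = 1/(hA).
R_brass pipe wall = ln(118.5/115)/(2π×117×1) = 4.078×10^-5 K/W
R_vermiculite fill = ln(139.5/118.5)/(2π×0.0648×1) = 0.4007 K/W
R_outer film = 1/(h_o·2πr_oL) = 1/(21.1×2π×0.1395×1) = 0.05407 K/W
R_total = 0.4548 K/W
Q = ΔT/R_total = 301/0.4548

q′ ≈ 662 W/m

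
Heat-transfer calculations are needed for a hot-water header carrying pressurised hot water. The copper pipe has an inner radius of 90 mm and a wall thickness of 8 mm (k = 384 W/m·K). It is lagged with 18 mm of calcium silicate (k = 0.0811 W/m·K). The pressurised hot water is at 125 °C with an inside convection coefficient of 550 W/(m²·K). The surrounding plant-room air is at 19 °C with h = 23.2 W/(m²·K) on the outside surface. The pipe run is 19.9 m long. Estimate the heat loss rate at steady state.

Q ≈ 5360 W

Cylindrical conduction, so R = ln(r₂/r₁)/(2πkL) per layer, in series:
R_inner film = 1/(h_i·2πr₁L) = 1/(550×2π×0.09×19.9) = 1.616×10^-4 K/W
R_copper pipe wall = ln(98/90)/(2π×384×19.9) = 1.774×10^-6 K/W
R_calcium silicate = ln(116/98)/(2π×0.0811×19.9) = 0.01663 K/W
R_outer film = 1/(h_o·2πr_oL) = 1/(23.2×2π×0.116×19.9) = 0.002972 K/W
R_total = 0.01976 K/W
Q = ΔT/R_total = 106/0.01976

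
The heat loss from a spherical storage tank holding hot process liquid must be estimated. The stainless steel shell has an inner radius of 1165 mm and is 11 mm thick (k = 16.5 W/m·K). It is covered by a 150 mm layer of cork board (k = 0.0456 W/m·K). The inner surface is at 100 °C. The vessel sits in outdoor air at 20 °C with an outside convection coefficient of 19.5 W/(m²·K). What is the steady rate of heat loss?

For a spherical shell R = (1/r₁ − 1/r₂)/(4πk); film R = 1/(h·4πr²). In series:
R_stainless steel shell = (1/1.165 − 1/1.176)/(4π×16.5) = 3.872×10^-5 K/W
R_cork board = (1/1.176 − 1/1.326)/(4π×0.0456) = 0.1679 K/W
R_outer film = 1/(h·4πr_o²) = 1/(19.5×4π×1.326²) = 0.002321 K/W
R_total = 0.1702 K/W
Q = ΔT/R_total = 80/0.1702

Q ≈ 470 W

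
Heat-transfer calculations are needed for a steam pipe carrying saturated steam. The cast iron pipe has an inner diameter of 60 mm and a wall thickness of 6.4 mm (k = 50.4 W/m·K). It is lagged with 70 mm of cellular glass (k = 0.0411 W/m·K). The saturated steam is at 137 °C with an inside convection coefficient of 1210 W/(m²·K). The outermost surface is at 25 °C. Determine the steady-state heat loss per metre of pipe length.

Treating each annulus and film as a series resistance:
R_inner film = 1/(h_i·2πr₁L) = 1/(1210×2π×0.03×1) = 0.004384 K/W
R_cast iron pipe wall = ln(36.4/30)/(2π×50.4×1) = 6.106×10^-4 K/W
R_cellular glass = ln(106.4/36.4)/(2π×0.0411×1) = 4.154 K/W
R_total = 4.159 K/W
Q = ΔT/R_total = 112/4.159

q′ ≈ 26.9 W/m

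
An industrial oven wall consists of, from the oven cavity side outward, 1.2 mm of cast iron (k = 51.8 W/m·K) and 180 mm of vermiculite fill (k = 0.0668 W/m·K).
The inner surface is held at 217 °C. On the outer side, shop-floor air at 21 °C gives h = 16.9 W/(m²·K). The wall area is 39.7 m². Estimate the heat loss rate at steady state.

Q ≈ 2830 W

Using the resistance-network approach (series):
R_cast iron = L/(kA) = 0.0012/(51.8×39.7) = 5.835×10^-7 K/W
R_vermiculite fill = L/(kA) = 0.18/(0.0668×39.7) = 0.06787 K/W
R_outer film = 1/(h_o·A) = 1/(16.9×39.7) = 0.00149 K/W
R_total = 0.06937 K/W
Q = ΔT / R_total = 196 / 0.06937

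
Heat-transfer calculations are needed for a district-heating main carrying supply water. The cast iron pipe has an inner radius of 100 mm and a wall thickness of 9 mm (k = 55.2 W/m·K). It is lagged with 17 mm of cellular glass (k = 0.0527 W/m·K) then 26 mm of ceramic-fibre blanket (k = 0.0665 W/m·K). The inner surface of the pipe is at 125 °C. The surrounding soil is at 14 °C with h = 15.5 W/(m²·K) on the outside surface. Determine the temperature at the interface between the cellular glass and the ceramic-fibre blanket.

T ≈ 74.1 °C

Treating each annulus and film as a series resistance:
R_cast iron pipe wall = ln(109/100)/(2π×55.2×1) = 2.485×10^-4 K/W
R_cellular glass = ln(126/109)/(2π×0.0527×1) = 0.4377 K/W
R_ceramic-fibre blanket = ln(152/126)/(2π×0.0665×1) = 0.449 K/W
R_outer film = 1/(h_o·2πr_oL) = 1/(15.5×2π×0.152×1) = 0.06755 K/W
R_total = 0.9545 K/W
Q = ΔT/R_total = 111/0.9545
Q = 116 W/m
T_interface = T_inner − Q·ΣR(inner→interface) = 125 − 116×0.438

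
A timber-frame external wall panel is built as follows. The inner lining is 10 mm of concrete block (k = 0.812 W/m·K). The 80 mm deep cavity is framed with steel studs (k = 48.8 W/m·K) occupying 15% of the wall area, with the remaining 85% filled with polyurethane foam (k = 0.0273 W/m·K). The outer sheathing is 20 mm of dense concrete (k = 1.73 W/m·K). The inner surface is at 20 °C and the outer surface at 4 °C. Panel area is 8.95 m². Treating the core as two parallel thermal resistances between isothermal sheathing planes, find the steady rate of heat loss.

Q ≈ 4120 W

Sheathing layers in series; stud and cavity paths in parallel between them.
R_inner = 0.01/(0.812×8.95) = 0.001376 K/W
R_stud  = 0.08/(48.8×0.15×8.95) = 0.001221 K/W
R_cav   = 0.08/(0.0273×0.85×8.95) = 0.3852 K/W
1/R_core = 1/R_stud + 1/R_cav → R_core = 0.001217 K/W
R_outer = 0.02/(1.73×8.95) = 0.001292 K/W
R_total = 0.003885 K/W
Q = ΔT/R_total = 16/0.003885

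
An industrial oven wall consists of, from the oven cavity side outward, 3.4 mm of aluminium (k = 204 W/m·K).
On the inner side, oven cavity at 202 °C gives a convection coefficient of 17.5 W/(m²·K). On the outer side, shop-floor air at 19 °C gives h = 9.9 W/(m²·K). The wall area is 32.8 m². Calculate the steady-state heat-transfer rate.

Q ≈ 37900 W

Thermal resistances in series:
R_inner film = 1/(h_i·A) = 1/(17.5×32.8) = 0.001742 K/W
R_aluminium = L/(kA) = 0.0034/(204×32.8) = 5.081×10^-7 K/W
R_outer film = 1/(h_o·A) = 1/(9.9×32.8) = 0.00308 K/W
R_total = 0.004822 K/W
Q = ΔT / R_total = 183 / 0.004822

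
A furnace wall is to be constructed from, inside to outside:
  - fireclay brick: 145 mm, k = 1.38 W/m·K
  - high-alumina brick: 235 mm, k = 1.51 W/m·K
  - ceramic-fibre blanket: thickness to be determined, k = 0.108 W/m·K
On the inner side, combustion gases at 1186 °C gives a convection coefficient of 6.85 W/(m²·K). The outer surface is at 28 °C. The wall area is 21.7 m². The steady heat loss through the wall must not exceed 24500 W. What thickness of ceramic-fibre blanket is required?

L ≈ 66.8 mm

Series thermal resistances:
R_inner film = 1/(h_i·A) = 1/(6.85×21.7) = 0.006727 K/W
R_fireclay brick = L/(kA) = 0.145/(1.38×21.7) = 0.004842 K/W
R_high-alumina brick = L/(kA) = 0.235/(1.51×21.7) = 0.007172 K/W
Sum of the known resistances R_other = 0.01874 K/W
Required total resistance R_tot = ΔT/Q_allow = 1158/24500 = 0.04727 K/W
R_ceramic-fibre blanket = R_tot − R_other = 0.02852 K/W
L = R·k·A = 0.02852×0.108×21.7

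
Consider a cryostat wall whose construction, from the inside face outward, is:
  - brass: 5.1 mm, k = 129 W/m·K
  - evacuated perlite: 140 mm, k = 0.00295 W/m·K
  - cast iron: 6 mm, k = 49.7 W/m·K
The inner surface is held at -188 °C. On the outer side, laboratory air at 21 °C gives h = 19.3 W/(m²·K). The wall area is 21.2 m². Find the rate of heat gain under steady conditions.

Series thermal resistances:
R_brass = L/(kA) = 0.0051/(129×21.2) = 1.865×10^-6 K/W
R_evacuated perlite = L/(kA) = 0.14/(0.00295×21.2) = 2.239 K/W
R_cast iron = L/(kA) = 0.006/(49.7×21.2) = 5.695×10^-6 K/W
R_outer film = 1/(h_o·A) = 1/(19.3×21.2) = 0.002444 K/W
R_total = 2.241 K/W
Q = ΔT / R_total = 209 / 2.241

Q ≈ 93.3 W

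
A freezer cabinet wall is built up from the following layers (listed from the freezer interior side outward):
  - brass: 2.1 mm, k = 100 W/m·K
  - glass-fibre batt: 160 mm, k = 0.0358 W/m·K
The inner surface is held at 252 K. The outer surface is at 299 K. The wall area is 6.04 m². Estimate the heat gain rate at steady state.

Q ≈ 63.5 W

Series thermal resistances:
R_brass = L/(kA) = 0.0021/(100×6.04) = 3.477×10^-6 K/W
R_glass-fibre batt = L/(kA) = 0.16/(0.0358×6.04) = 0.7399 K/W
R_total = 0.7399 K/W
Q = ΔT / R_total = 47 / 0.7399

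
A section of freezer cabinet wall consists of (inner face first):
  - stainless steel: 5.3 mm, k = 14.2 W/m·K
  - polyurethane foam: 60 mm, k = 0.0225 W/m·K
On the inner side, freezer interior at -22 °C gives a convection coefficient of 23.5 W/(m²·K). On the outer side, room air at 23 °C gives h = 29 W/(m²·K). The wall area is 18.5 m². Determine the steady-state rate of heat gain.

Treating each layer as a thermal resistance in series:
R_inner film = 1/(h_i·A) = 1/(23.5×18.5) = 0.0023 K/W
R_stainless steel = L/(kA) = 0.0053/(14.2×18.5) = 2.018×10^-5 K/W
R_polyurethane foam = L/(kA) = 0.06/(0.0225×18.5) = 0.1441 K/W
R_outer film = 1/(h_o·A) = 1/(29×18.5) = 0.001864 K/W
R_total = 0.1483 K/W
Q = ΔT / R_total = 45 / 0.1483

Q ≈ 303 W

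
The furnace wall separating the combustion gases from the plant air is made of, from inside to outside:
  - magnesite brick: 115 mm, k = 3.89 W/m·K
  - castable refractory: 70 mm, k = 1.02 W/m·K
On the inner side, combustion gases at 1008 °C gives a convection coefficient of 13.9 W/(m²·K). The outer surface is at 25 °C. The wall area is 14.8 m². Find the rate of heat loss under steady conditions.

Series thermal resistances:
R_inner film = 1/(h_i·A) = 1/(13.9×14.8) = 0.004861 K/W
R_magnesite brick = L/(kA) = 0.115/(3.89×14.8) = 0.001997 K/W
R_castable refractory = L/(kA) = 0.07/(1.02×14.8) = 0.004637 K/W
R_total = 0.0115 K/W
Q = ΔT / R_total = 983 / 0.0115

Q ≈ 85500 W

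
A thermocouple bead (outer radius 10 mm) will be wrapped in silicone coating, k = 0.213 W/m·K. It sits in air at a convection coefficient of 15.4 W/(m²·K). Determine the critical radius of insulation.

For a sphere r_cr = 2k/h = 2×0.213/15.4
r_cr = 27.7 mm; since the bare radius (10 mm) is below r_cr, adding a thin layer of insulation will *increase* heat loss.

r_cr ≈ 27.7 mm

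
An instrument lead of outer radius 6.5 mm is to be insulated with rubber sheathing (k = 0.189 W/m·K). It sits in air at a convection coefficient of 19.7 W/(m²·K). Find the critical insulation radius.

r_cr ≈ 9.59 mm

For a cylinder r_cr = k/h = 0.189/19.7
r_cr = 9.59 mm; since the bare radius (6.5 mm) is below r_cr, adding a thin layer of insulation will *increase* heat loss.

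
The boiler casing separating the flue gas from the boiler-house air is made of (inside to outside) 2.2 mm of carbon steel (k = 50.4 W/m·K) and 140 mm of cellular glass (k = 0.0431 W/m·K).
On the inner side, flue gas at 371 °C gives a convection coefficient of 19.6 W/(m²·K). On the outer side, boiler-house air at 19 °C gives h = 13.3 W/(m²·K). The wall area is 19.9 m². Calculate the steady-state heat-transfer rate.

Q ≈ 2080 W

Series thermal resistances:
R_inner film = 1/(h_i·A) = 1/(19.6×19.9) = 0.002564 K/W
R_carbon steel = L/(kA) = 0.0022/(50.4×19.9) = 2.194×10^-6 K/W
R_cellular glass = L/(kA) = 0.14/(0.0431×19.9) = 0.1632 K/W
R_outer film = 1/(h_o·A) = 1/(13.3×19.9) = 0.003778 K/W
R_total = 0.1696 K/W
Q = ΔT / R_total = 352 / 0.1696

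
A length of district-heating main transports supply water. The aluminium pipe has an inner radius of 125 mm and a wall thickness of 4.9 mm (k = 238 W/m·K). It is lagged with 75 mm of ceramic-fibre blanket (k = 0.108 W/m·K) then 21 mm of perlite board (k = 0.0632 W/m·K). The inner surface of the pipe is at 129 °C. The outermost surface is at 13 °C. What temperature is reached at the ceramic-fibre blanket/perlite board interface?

Radial resistances (cylindrical: R_cond = ln(r_o/r_i)/(2πkL), R_conv = 1/(h·2πrL)):
R_aluminium pipe wall = ln(129.9/125)/(2π×238×1) = 2.571×10^-5 K/W
R_ceramic-fibre blanket = ln(204.9/129.9)/(2π×0.108×1) = 0.6716 K/W
R_perlite board = ln(225.9/204.9)/(2π×0.0632×1) = 0.2457 K/W
R_total = 0.9174 K/W
Q = ΔT/R_total = 116/0.9174
Q = 126 W/m
T_interface = T_inner − Q·ΣR(inner→interface) = 129 − 126×0.6717

T ≈ 44.1 °C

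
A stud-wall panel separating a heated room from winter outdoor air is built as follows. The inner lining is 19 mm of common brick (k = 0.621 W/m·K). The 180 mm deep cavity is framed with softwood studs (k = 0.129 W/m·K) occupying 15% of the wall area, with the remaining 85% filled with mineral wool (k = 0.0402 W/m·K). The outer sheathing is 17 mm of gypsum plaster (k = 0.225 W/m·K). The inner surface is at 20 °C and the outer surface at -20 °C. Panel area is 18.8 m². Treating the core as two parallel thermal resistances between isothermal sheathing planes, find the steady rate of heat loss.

Sheathing layers in series; stud and cavity paths in parallel between them.
R_inner = 0.019/(0.621×18.8) = 0.001627 K/W
R_stud  = 0.18/(0.129×0.15×18.8) = 0.4948 K/W
R_cav   = 0.18/(0.0402×0.85×18.8) = 0.2802 K/W
1/R_core = 1/R_stud + 1/R_cav → R_core = 0.1789 K/W
R_outer = 0.017/(0.225×18.8) = 0.004019 K/W
R_total = 0.1845 K/W
Q = ΔT/R_total = 40/0.1845

Q ≈ 217 W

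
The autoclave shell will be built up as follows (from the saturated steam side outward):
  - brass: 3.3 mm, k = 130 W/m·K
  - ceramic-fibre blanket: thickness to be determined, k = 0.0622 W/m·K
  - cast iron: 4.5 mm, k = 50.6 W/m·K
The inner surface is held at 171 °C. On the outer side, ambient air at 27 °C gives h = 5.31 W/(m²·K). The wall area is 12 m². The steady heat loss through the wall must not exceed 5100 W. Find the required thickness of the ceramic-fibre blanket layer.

Using the resistance-network approach (series):
R_brass = L/(kA) = 0.0033/(130×12) = 2.115×10^-6 K/W
R_cast iron = L/(kA) = 0.0045/(50.6×12) = 7.411×10^-6 K/W
R_outer film = 1/(h_o·A) = 1/(5.31×12) = 0.01569 K/W
Sum of the known resistances R_other = 0.0157 K/W
Required total resistance R_tot = ΔT/Q_allow = 144/5100 = 0.02824 K/W
R_ceramic-fibre blanket = R_tot − R_other = 0.01253 K/W
L = R·k·A = 0.01253×0.0622×12

L ≈ 9.35 mm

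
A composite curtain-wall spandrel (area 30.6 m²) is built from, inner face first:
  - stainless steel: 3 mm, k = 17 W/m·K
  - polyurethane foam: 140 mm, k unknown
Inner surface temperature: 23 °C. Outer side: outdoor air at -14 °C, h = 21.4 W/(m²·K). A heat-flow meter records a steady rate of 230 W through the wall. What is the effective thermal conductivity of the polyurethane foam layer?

Model the wall as resistances in series:
R_stainless steel = L/(kA) = 0.003/(17×30.6) = 5.767×10^-6 K/W
R_outer film = 1/(h_o·A) = 1/(21.4×30.6) = 0.001527 K/W
Sum of known resistances R_other = 0.001533 K/W
Total R = ΔT/Q = 37/230 = 0.1609 K/W
R_polyurethane foam = R_total − R_other = 0.1593 K/W
k = L/(R·A) = 0.14/(0.1593×30.6)

k ≈ 0.0287 W/(m·K)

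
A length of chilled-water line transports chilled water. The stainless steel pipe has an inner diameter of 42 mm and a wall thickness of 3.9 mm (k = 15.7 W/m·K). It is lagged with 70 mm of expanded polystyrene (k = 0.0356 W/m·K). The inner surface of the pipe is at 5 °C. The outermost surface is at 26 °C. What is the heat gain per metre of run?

Treating each annulus and film as a series resistance:
R_stainless steel pipe wall = ln(24.9/21)/(2π×15.7×1) = 0.001727 K/W
R_expanded polystyrene = ln(94.9/24.9)/(2π×0.0356×1) = 5.982 K/W
R_total = 5.983 K/W
Q = ΔT/R_total = 21/5.983

q′ ≈ 3.51 W/m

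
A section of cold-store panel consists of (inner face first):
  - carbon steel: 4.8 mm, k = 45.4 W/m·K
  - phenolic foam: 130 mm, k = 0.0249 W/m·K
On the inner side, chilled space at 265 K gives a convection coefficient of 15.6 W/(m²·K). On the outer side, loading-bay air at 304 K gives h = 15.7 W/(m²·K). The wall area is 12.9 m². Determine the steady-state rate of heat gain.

Using the resistance-network approach (series):
R_inner film = 1/(h_i·A) = 1/(15.6×12.9) = 0.004969 K/W
R_carbon steel = L/(kA) = 0.0048/(45.4×12.9) = 8.196×10^-6 K/W
R_phenolic foam = L/(kA) = 0.13/(0.0249×12.9) = 0.4047 K/W
R_outer film = 1/(h_o·A) = 1/(15.7×12.9) = 0.004938 K/W
R_total = 0.4146 K/W
Q = ΔT / R_total = 39 / 0.4146

Q ≈ 94.1 W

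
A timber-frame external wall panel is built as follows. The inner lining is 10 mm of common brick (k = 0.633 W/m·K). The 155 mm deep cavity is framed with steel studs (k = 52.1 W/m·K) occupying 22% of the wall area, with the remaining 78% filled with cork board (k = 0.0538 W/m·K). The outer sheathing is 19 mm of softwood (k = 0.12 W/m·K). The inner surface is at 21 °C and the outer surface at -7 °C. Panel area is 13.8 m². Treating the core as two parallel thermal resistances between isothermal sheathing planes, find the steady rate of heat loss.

Q ≈ 2060 W

Sheathing layers in series; stud and cavity paths in parallel between them.
R_inner = 0.01/(0.633×13.8) = 0.001145 K/W
R_stud  = 0.155/(52.1×0.22×13.8) = 9.799×10^-4 K/W
R_cav   = 0.155/(0.0538×0.78×13.8) = 0.2677 K/W
1/R_core = 1/R_stud + 1/R_cav → R_core = 9.763×10^-4 K/W
R_outer = 0.019/(0.12×13.8) = 0.01147 K/W
R_total = 0.01359 K/W
Q = ΔT/R_total = 28/0.01359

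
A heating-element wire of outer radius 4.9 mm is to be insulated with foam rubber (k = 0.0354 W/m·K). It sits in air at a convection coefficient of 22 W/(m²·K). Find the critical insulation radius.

r_cr ≈ 1.61 mm

For a cylinder r_cr = k/h = 0.0354/22
r_cr = 1.61 mm; since the bare radius (4.9 mm) is above r_cr, any added insulation will reduce heat loss.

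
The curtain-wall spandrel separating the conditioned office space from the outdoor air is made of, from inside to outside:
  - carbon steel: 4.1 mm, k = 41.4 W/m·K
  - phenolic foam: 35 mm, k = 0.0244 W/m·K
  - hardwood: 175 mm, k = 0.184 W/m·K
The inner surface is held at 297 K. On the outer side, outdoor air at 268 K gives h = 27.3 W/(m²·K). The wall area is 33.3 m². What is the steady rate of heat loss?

Q ≈ 399 W

Series thermal resistances:
R_carbon steel = L/(kA) = 0.0041/(41.4×33.3) = 2.974×10^-6 K/W
R_phenolic foam = L/(kA) = 0.035/(0.0244×33.3) = 0.04308 K/W
R_hardwood = L/(kA) = 0.175/(0.184×33.3) = 0.02856 K/W
R_outer film = 1/(h_o·A) = 1/(27.3×33.3) = 0.0011 K/W
R_total = 0.07274 K/W
Q = ΔT / R_total = 29 / 0.07274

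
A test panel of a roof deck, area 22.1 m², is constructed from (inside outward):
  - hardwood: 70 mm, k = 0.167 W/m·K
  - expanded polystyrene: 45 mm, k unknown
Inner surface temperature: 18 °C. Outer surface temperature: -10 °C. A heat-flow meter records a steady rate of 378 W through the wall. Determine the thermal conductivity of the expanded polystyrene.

Series thermal resistances:
R_hardwood = L/(kA) = 0.07/(0.167×22.1) = 0.01897 K/W
Sum of known resistances R_other = 0.01897 K/W
Total R = ΔT/Q = 28/378 = 0.07407 K/W
R_expanded polystyrene = R_total − R_other = 0.05511 K/W
k = L/(R·A) = 0.045/(0.05511×22.1)

k ≈ 0.0369 W/(m·K)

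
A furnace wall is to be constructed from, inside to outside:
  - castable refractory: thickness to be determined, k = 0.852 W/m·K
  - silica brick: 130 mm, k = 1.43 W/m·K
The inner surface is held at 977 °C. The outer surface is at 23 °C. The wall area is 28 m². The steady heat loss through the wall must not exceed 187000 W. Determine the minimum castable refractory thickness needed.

Using the resistance-network approach (series):
R_silica brick = L/(kA) = 0.13/(1.43×28) = 0.003247 K/W
Sum of the known resistances R_other = 0.003247 K/W
Required total resistance R_tot = ΔT/Q_allow = 954/187000 = 0.005102 K/W
R_castable refractory = R_tot − R_other = 0.001855 K/W
L = R·k·A = 0.001855×0.852×28

L ≈ 44.2 mm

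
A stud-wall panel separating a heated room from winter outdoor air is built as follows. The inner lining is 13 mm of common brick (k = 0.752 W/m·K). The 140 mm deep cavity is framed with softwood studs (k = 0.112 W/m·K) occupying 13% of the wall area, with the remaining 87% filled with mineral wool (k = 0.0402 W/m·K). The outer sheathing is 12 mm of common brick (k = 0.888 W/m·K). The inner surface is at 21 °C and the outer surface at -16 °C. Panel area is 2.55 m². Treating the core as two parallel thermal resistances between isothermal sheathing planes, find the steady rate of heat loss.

Q ≈ 33 W

Sheathing layers in series; stud and cavity paths in parallel between them.
R_inner = 0.013/(0.752×2.55) = 0.006779 K/W
R_stud  = 0.14/(0.112×0.13×2.55) = 3.771 K/W
R_cav   = 0.14/(0.0402×0.87×2.55) = 1.57 K/W
1/R_core = 1/R_stud + 1/R_cav → R_core = 1.108 K/W
R_outer = 0.012/(0.888×2.55) = 0.005299 K/W
R_total = 1.12 K/W
Q = ΔT/R_total = 37/1.12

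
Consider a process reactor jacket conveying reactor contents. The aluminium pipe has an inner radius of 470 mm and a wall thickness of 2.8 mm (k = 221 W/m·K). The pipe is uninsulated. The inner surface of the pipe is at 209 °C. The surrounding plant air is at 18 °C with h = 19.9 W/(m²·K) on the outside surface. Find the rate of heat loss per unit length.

For a radial system each layer contributes R = ln(r_out/r_in)/(2πkL); films add R = 1/(hA).
R_aluminium pipe wall = ln(472.8/470)/(2π×221×1) = 4.278×10^-6 K/W
R_outer film = 1/(h_o·2πr_oL) = 1/(19.9×2π×0.4728×1) = 0.01692 K/W
R_total = 0.01692 K/W
Q = ΔT/R_total = 191/0.01692

q′ ≈ 11300 W/m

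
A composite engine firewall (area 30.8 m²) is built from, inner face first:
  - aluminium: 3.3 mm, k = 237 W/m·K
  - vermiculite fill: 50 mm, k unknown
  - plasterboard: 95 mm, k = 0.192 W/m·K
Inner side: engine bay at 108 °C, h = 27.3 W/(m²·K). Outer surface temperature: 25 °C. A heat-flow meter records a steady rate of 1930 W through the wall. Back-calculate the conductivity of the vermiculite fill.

k ≈ 0.063 W/(m·K)

Using the resistance-network approach (series):
R_inner film = 1/(h_i·A) = 1/(27.3×30.8) = 0.001189 K/W
R_aluminium = L/(kA) = 0.0033/(237×30.8) = 4.521×10^-7 K/W
R_plasterboard = L/(kA) = 0.095/(0.192×30.8) = 0.01606 K/W
Sum of known resistances R_other = 0.01725 K/W
Total R = ΔT/Q = 83/1930 = 0.04301 K/W
R_vermiculite fill = R_total − R_other = 0.02575 K/W
k = L/(R·A) = 0.05/(0.02575×30.8)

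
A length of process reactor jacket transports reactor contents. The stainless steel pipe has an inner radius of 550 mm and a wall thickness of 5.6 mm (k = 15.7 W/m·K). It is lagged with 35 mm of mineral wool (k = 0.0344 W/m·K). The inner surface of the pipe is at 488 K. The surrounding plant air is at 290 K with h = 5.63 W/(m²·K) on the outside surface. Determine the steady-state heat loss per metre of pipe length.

q′ ≈ 599 W/m

Treating each annulus and film as a series resistance:
R_stainless steel pipe wall = ln(555.6/550)/(2π×15.7×1) = 1.027×10^-4 K/W
R_mineral wool = ln(590.6/555.6)/(2π×0.0344×1) = 0.2826 K/W
R_outer film = 1/(h_o·2πr_oL) = 1/(5.63×2π×0.5906×1) = 0.04787 K/W
R_total = 0.3306 K/W
Q = ΔT/R_total = 198/0.3306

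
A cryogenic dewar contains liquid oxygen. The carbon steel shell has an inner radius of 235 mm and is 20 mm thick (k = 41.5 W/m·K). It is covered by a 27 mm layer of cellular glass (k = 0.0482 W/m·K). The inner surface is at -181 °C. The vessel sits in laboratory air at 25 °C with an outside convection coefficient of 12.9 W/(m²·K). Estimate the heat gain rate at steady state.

For a spherical shell R = (1/r₁ − 1/r₂)/(4πk); film R = 1/(h·4πr²). In series:
R_carbon steel shell = (1/0.235 − 1/0.255)/(4π×41.5) = 6.4×10^-4 K/W
R_cellular glass = (1/0.255 − 1/0.282)/(4π×0.0482) = 0.6199 K/W
R_outer film = 1/(h·4πr_o²) = 1/(12.9×4π×0.282²) = 0.07757 K/W
R_total = 0.6981 K/W
Q = ΔT/R_total = 206/0.6981

Q ≈ 295 W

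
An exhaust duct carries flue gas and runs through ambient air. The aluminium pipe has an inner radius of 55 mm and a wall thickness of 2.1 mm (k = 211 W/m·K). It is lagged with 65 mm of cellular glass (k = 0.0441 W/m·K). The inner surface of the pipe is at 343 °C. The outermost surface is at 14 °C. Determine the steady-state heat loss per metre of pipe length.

For a radial system each layer contributes R = ln(r_out/r_in)/(2πkL); films add R = 1/(hA).
R_aluminium pipe wall = ln(57.1/55)/(2π×211×1) = 2.826×10^-5 K/W
R_cellular glass = ln(122.1/57.1)/(2π×0.0441×1) = 2.743 K/W
R_total = 2.743 K/W
Q = ΔT/R_total = 329/2.743

q′ ≈ 120 W/m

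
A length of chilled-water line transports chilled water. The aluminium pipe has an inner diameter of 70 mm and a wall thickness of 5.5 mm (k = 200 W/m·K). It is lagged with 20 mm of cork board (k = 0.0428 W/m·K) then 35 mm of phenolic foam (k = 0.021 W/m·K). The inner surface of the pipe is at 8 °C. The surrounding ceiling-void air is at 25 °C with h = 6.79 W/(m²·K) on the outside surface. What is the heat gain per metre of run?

Cylindrical conduction, so R = ln(r₂/r₁)/(2πkL) per layer, in series:
R_aluminium pipe wall = ln(40.5/35)/(2π×200×1) = 1.161×10^-4 K/W
R_cork board = ln(60.5/40.5)/(2π×0.0428×1) = 1.492 K/W
R_phenolic foam = ln(95.5/60.5)/(2π×0.021×1) = 3.46 K/W
R_outer film = 1/(h_o·2πr_oL) = 1/(6.79×2π×0.0955×1) = 0.2454 K/W
R_total = 5.198 K/W
Q = ΔT/R_total = 17/5.198

q′ ≈ 3.27 W/m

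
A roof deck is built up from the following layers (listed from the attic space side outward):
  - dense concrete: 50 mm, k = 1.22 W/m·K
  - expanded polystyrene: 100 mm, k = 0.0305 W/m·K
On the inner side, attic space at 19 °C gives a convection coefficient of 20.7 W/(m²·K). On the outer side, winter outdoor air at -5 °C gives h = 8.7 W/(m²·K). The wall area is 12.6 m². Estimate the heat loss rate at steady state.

Model the wall as resistances in series:
R_inner film = 1/(h_i·A) = 1/(20.7×12.6) = 0.003834 K/W
R_dense concrete = L/(kA) = 0.05/(1.22×12.6) = 0.003253 K/W
R_expanded polystyrene = L/(kA) = 0.1/(0.0305×12.6) = 0.2602 K/W
R_outer film = 1/(h_o·A) = 1/(8.7×12.6) = 0.009122 K/W
R_total = 0.2764 K/W
Q = ΔT / R_total = 24 / 0.2764

Q ≈ 86.8 W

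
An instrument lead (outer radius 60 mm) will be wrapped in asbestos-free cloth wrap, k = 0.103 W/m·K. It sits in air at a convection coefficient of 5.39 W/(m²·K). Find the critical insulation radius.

r_cr ≈ 19.1 mm

For a cylinder r_cr = k/h = 0.103/5.39
r_cr = 19.1 mm; since the bare radius (60 mm) is above r_cr, any added insulation will reduce heat loss.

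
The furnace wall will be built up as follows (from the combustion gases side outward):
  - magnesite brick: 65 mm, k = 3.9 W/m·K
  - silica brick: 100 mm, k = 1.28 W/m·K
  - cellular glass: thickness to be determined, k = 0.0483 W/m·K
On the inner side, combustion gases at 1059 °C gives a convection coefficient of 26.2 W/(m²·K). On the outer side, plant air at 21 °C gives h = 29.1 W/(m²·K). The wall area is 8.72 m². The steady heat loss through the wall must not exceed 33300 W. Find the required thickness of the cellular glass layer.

Thermal resistances in series:
R_inner film = 1/(h_i·A) = 1/(26.2×8.72) = 0.004377 K/W
R_magnesite brick = L/(kA) = 0.065/(3.9×8.72) = 0.001911 K/W
R_silica brick = L/(kA) = 0.1/(1.28×8.72) = 0.008959 K/W
R_outer film = 1/(h_o·A) = 1/(29.1×8.72) = 0.003941 K/W
Sum of the known resistances R_other = 0.01919 K/W
Required total resistance R_tot = ΔT/Q_allow = 1038/33300 = 0.03117 K/W
R_cellular glass = R_tot − R_other = 0.01198 K/W
L = R·k·A = 0.01198×0.0483×8.72

L ≈ 5.05 mm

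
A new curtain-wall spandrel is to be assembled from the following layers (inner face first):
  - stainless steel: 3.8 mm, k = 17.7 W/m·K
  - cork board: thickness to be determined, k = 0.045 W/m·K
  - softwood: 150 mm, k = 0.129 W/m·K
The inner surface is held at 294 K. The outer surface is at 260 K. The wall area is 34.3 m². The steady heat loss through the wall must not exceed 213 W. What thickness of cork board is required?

L ≈ 194 mm

Series thermal resistances:
R_stainless steel = L/(kA) = 0.0038/(17.7×34.3) = 6.259×10^-6 K/W
R_softwood = L/(kA) = 0.15/(0.129×34.3) = 0.0339 K/W
Sum of the known resistances R_other = 0.03391 K/W
Required total resistance R_tot = ΔT/Q_allow = 34/213 = 0.1596 K/W
R_cork board = R_tot − R_other = 0.1257 K/W
L = R·k·A = 0.1257×0.045×34.3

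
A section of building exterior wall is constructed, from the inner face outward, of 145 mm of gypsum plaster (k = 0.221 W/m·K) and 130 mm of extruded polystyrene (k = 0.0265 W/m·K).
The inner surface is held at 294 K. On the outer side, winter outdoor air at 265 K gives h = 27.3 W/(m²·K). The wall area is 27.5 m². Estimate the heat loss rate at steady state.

Q ≈ 142 W

Treating each layer as a thermal resistance in series:
R_gypsum plaster = L/(kA) = 0.145/(0.221×27.5) = 0.02386 K/W
R_extruded polystyrene = L/(kA) = 0.13/(0.0265×27.5) = 0.1784 K/W
R_outer film = 1/(h_o·A) = 1/(27.3×27.5) = 0.001332 K/W
R_total = 0.2036 K/W
Q = ΔT / R_total = 29 / 0.2036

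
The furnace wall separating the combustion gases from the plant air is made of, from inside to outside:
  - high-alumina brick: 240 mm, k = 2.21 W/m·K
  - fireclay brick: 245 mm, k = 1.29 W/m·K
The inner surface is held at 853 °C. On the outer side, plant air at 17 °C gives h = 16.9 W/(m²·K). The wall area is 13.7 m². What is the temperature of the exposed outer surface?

Treating each layer as a thermal resistance in series:
R_high-alumina brick = L/(kA) = 0.24/(2.21×13.7) = 0.007927 K/W
R_fireclay brick = L/(kA) = 0.245/(1.29×13.7) = 0.01386 K/W
R_outer film = 1/(h_o·A) = 1/(16.9×13.7) = 0.004319 K/W
R_total = 0.02611 K/W;  Q = ΔT/R_total = 836/0.02611 = 32020 W
T_interface = T_inner − Q·ΣR(inner→interface) = 853 − 32000×0.02179

T ≈ 155 °C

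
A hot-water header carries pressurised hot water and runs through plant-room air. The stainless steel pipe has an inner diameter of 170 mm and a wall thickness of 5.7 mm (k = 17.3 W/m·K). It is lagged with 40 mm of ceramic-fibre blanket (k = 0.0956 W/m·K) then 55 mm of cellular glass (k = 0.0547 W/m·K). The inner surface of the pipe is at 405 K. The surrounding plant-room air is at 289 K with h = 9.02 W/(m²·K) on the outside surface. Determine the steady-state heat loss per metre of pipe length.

Treating each annulus and film as a series resistance:
R_stainless steel pipe wall = ln(90.7/85)/(2π×17.3×1) = 5.971×10^-4 K/W
R_ceramic-fibre blanket = ln(130.7/90.7)/(2π×0.0956×1) = 0.6082 K/W
R_cellular glass = ln(185.7/130.7)/(2π×0.0547×1) = 1.022 K/W
R_outer film = 1/(h_o·2πr_oL) = 1/(9.02×2π×0.1857×1) = 0.09502 K/W
R_total = 1.726 K/W
Q = ΔT/R_total = 116/1.726

q′ ≈ 67.2 W/m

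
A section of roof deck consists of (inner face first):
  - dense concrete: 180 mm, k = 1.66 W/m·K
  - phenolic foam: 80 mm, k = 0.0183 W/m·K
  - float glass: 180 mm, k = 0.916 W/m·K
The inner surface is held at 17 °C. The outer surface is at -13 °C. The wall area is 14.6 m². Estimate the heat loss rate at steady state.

Q ≈ 93.7 W

Using the resistance-network approach (series):
R_dense concrete = L/(kA) = 0.18/(1.66×14.6) = 0.007427 K/W
R_phenolic foam = L/(kA) = 0.08/(0.0183×14.6) = 0.2994 K/W
R_float glass = L/(kA) = 0.18/(0.916×14.6) = 0.01346 K/W
R_total = 0.3203 K/W
Q = ΔT / R_total = 30 / 0.3203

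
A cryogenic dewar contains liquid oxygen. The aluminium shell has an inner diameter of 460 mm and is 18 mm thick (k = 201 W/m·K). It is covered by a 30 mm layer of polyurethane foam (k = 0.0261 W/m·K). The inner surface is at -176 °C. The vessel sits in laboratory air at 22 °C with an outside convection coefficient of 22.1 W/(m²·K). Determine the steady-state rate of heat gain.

For a spherical shell R = (1/r₁ − 1/r₂)/(4πk); film R = 1/(h·4πr²). In series:
R_aluminium shell = (1/0.23 − 1/0.248)/(4π×201) = 1.249×10^-4 K/W
R_polyurethane foam = (1/0.248 − 1/0.278)/(4π×0.0261) = 1.327 K/W
R_outer film = 1/(h·4πr_o²) = 1/(22.1×4π×0.278²) = 0.04659 K/W
R_total = 1.373 K/W
Q = ΔT/R_total = 198/1.373

Q ≈ 144 W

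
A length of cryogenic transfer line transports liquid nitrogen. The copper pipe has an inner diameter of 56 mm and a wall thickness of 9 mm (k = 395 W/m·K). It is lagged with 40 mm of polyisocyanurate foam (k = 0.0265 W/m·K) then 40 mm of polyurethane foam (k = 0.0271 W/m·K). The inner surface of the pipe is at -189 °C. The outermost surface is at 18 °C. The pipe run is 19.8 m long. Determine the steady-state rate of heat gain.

Q ≈ 598 W

Cylindrical conduction, so R = ln(r₂/r₁)/(2πkL) per layer, in series:
R_copper pipe wall = ln(37/28)/(2π×395×19.8) = 5.672×10^-6 K/W
R_polyisocyanurate foam = ln(77/37)/(2π×0.0265×19.8) = 0.2223 K/W
R_polyurethane foam = ln(117/77)/(2π×0.0271×19.8) = 0.1241 K/W
R_total = 0.3464 K/W
Q = ΔT/R_total = 207/0.3464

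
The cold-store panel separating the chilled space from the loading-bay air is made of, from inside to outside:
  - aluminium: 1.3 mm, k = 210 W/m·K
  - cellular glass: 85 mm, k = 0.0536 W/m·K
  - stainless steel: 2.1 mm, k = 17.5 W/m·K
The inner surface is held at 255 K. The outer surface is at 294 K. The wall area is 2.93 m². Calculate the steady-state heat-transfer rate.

Q ≈ 72.1 W

Series thermal resistances:
R_aluminium = L/(kA) = 0.0013/(210×2.93) = 2.113×10^-6 K/W
R_cellular glass = L/(kA) = 0.085/(0.0536×2.93) = 0.5412 K/W
R_stainless steel = L/(kA) = 0.0021/(17.5×2.93) = 4.096×10^-5 K/W
R_total = 0.5413 K/W
Q = ΔT / R_total = 39 / 0.5413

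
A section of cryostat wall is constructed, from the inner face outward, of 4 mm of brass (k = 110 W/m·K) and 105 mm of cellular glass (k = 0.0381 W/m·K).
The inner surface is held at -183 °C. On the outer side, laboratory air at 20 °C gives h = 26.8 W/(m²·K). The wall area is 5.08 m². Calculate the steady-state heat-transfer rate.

Series thermal resistances:
R_brass = L/(kA) = 0.004/(110×5.08) = 7.158×10^-6 K/W
R_cellular glass = L/(kA) = 0.105/(0.0381×5.08) = 0.5425 K/W
R_outer film = 1/(h_o·A) = 1/(26.8×5.08) = 0.007345 K/W
R_total = 0.5499 K/W
Q = ΔT / R_total = 203 / 0.5499

Q ≈ 369 W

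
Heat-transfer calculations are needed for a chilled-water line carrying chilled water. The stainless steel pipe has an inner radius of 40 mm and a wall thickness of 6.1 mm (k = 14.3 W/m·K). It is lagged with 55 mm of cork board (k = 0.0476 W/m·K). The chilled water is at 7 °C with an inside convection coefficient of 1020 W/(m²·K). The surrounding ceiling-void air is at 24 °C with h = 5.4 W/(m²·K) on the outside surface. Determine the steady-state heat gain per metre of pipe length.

For a radial system each layer contributes R = ln(r_out/r_in)/(2πkL); films add R = 1/(hA).
R_inner film = 1/(h_i·2πr₁L) = 1/(1020×2π×0.04×1) = 0.003901 K/W
R_stainless steel pipe wall = ln(46.1/40)/(2π×14.3×1) = 0.00158 K/W
R_cork board = ln(101.1/46.1)/(2π×0.0476×1) = 2.626 K/W
R_outer film = 1/(h_o·2πr_oL) = 1/(5.4×2π×0.1011×1) = 0.2915 K/W
R_total = 2.923 K/W
Q = ΔT/R_total = 17/2.923

q′ ≈ 5.82 W/m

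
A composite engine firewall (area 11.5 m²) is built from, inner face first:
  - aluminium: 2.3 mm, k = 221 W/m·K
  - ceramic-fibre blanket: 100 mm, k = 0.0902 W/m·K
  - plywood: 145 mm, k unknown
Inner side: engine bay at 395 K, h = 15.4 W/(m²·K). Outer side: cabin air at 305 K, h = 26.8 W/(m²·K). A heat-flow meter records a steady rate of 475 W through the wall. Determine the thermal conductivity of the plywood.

k ≈ 0.15 W/(m·K)

Thermal resistances in series:
R_inner film = 1/(h_i·A) = 1/(15.4×11.5) = 0.005647 K/W
R_aluminium = L/(kA) = 0.0023/(221×11.5) = 9.05×10^-7 K/W
R_ceramic-fibre blanket = L/(kA) = 0.1/(0.0902×11.5) = 0.0964 K/W
R_outer film = 1/(h_o·A) = 1/(26.8×11.5) = 0.003245 K/W
Sum of known resistances R_other = 0.1053 K/W
Total R = ΔT/Q = 90/475 = 0.1895 K/W
R_plywood = R_total − R_other = 0.08418 K/W
k = L/(R·A) = 0.145/(0.08418×11.5)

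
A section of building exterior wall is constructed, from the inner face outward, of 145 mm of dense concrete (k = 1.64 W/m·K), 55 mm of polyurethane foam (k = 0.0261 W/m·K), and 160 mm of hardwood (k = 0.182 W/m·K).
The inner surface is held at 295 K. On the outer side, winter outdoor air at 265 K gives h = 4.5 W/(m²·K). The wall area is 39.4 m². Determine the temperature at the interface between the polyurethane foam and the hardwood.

T ≈ 275 K

Series thermal resistances:
R_dense concrete = L/(kA) = 0.145/(1.64×39.4) = 0.002244 K/W
R_polyurethane foam = L/(kA) = 0.055/(0.0261×39.4) = 0.05348 K/W
R_hardwood = L/(kA) = 0.16/(0.182×39.4) = 0.02231 K/W
R_outer film = 1/(h_o·A) = 1/(4.5×39.4) = 0.00564 K/W
R_total = 0.08368 K/W;  Q = ΔT/R_total = 30/0.08368 = 358.5 W
T_interface = T_inner − Q·ΣR(inner→interface) = 295 − 359×0.05573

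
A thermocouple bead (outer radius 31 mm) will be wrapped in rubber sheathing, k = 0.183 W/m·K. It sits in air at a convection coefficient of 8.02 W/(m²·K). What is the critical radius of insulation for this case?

r_cr ≈ 45.6 mm

For a sphere r_cr = 2k/h = 2×0.183/8.02
r_cr = 45.6 mm; since the bare radius (31 mm) is below r_cr, adding a thin layer of insulation will *increase* heat loss.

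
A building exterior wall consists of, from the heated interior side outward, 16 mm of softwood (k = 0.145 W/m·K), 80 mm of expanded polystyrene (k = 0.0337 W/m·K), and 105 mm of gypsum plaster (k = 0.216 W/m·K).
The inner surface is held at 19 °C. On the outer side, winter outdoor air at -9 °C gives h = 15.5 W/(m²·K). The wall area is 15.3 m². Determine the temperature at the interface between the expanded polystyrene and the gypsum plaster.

T ≈ -3.92 °C

Series thermal resistances:
R_softwood = L/(kA) = 0.016/(0.145×15.3) = 0.007212 K/W
R_expanded polystyrene = L/(kA) = 0.08/(0.0337×15.3) = 0.1552 K/W
R_gypsum plaster = L/(kA) = 0.105/(0.216×15.3) = 0.03177 K/W
R_outer film = 1/(h_o·A) = 1/(15.5×15.3) = 0.004217 K/W
R_total = 0.1984 K/W;  Q = ΔT/R_total = 28/0.1984 = 141.2 W
T_interface = T_inner − Q·ΣR(inner→interface) = 19 − 141×0.1624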